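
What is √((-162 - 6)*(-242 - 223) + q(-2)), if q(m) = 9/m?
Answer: 3*√34718/2 ≈ 279.49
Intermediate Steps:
√((-162 - 6)*(-242 - 223) + q(-2)) = √((-162 - 6)*(-242 - 223) + 9/(-2)) = √(-168*(-465) + 9*(-½)) = √(78120 - 9/2) = √(156231/2) = 3*√34718/2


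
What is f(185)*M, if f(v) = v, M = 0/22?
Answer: 0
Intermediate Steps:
M = 0 (M = 0*(1/22) = 0)
f(185)*M = 185*0 = 0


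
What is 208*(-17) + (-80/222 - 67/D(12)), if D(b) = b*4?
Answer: -6283055/1776 ≈ -3537.8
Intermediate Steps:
D(b) = 4*b
208*(-17) + (-80/222 - 67/D(12)) = 208*(-17) + (-80/222 - 67/(4*12)) = -3536 + (-80*1/222 - 67/48) = -3536 + (-40/111 - 67*1/48) = -3536 + (-40/111 - 67/48) = -3536 - 3119/1776 = -6283055/1776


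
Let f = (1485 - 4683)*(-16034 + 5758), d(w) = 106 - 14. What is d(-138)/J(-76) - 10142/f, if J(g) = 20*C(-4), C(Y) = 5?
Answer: 377793677/410783100 ≈ 0.91969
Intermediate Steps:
d(w) = 92
f = 32862648 (f = -3198*(-10276) = 32862648)
J(g) = 100 (J(g) = 20*5 = 100)
d(-138)/J(-76) - 10142/f = 92/100 - 10142/32862648 = 92*(1/100) - 10142*1/32862648 = 23/25 - 5071/16431324 = 377793677/410783100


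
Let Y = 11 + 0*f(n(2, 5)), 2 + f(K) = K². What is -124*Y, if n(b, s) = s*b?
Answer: -1364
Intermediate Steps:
n(b, s) = b*s
f(K) = -2 + K²
Y = 11 (Y = 11 + 0*(-2 + (2*5)²) = 11 + 0*(-2 + 10²) = 11 + 0*(-2 + 100) = 11 + 0*98 = 11 + 0 = 11)
-124*Y = -124*11 = -1364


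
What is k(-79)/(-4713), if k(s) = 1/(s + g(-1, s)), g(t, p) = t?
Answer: 1/377040 ≈ 2.6522e-6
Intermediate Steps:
k(s) = 1/(-1 + s) (k(s) = 1/(s - 1) = 1/(-1 + s))
k(-79)/(-4713) = 1/(-1 - 79*(-4713)) = -1/4713/(-80) = -1/80*(-1/4713) = 1/377040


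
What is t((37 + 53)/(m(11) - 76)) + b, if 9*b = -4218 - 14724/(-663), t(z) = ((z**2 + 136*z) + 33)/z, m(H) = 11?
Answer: -471283/1326 ≈ -355.42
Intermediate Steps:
t(z) = (33 + z**2 + 136*z)/z
b = -103030/221 (b = (-4218 - 14724/(-663))/9 = (-4218 - 14724*(-1/663))/9 = (-4218 + 4908/221)/9 = (1/9)*(-927270/221) = -103030/221 ≈ -466.20)
t((37 + 53)/(m(11) - 76)) + b = (136 + (37 + 53)/(11 - 76) + 33/(((37 + 53)/(11 - 76)))) - 103030/221 = (136 + 90/(-65) + 33/((90/(-65)))) - 103030/221 = (136 + 90*(-1/65) + 33/((90*(-1/65)))) - 103030/221 = (136 - 18/13 + 33/(-18/13)) - 103030/221 = (136 - 18/13 + 33*(-13/18)) - 103030/221 = (136 - 18/13 - 143/6) - 103030/221 = 8641/78 - 103030/221 = -471283/1326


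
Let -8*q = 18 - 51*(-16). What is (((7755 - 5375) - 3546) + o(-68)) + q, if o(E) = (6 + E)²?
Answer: 10295/4 ≈ 2573.8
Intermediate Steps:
q = -417/4 (q = -(18 - 51*(-16))/8 = -(18 + 816)/8 = -⅛*834 = -417/4 ≈ -104.25)
(((7755 - 5375) - 3546) + o(-68)) + q = (((7755 - 5375) - 3546) + (6 - 68)²) - 417/4 = ((2380 - 3546) + (-62)²) - 417/4 = (-1166 + 3844) - 417/4 = 2678 - 417/4 = 10295/4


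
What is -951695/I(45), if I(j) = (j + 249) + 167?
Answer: -951695/461 ≈ -2064.4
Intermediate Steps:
I(j) = 416 + j (I(j) = (249 + j) + 167 = 416 + j)
-951695/I(45) = -951695/(416 + 45) = -951695/461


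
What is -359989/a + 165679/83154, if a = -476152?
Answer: 54411456257/19796971704 ≈ 2.7485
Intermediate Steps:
-359989/a + 165679/83154 = -359989/(-476152) + 165679/83154 = -359989*(-1/476152) + 165679*(1/83154) = 359989/476152 + 165679/83154 = 54411456257/19796971704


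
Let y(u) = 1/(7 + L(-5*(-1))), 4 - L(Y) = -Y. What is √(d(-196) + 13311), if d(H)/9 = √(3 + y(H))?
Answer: 3*√5923/2 ≈ 115.44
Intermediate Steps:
L(Y) = 4 + Y (L(Y) = 4 - (-1)*Y = 4 + Y)
y(u) = 1/16 (y(u) = 1/(7 + (4 - 5*(-1))) = 1/(7 + (4 + 5)) = 1/(7 + 9) = 1/16)
d(H) = 63/4 (d(H) = 9*√(3 + 1/16) = 9*√(49/16) = 9*(7/4) = 63/4)
√(d(-196) + 13311) = √(63/4 + 13311) = √(53307/4) = 3*√5923/2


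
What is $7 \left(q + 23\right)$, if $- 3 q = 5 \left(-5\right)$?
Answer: $\frac{658}{3} \approx 219.33$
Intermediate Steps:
$q = \frac{25}{3}$ ($q = - \frac{5 \left(-5\right)}{3} = \left(- \frac{1}{3}\right) \left(-25\right) = \frac{25}{3} \approx 8.3333$)
$7 \left(q + 23\right) = 7 \left(\frac{25}{3} + 23\right) = 7 \cdot \frac{94}{3} = \frac{658}{3}$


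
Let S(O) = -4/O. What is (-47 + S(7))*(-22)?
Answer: 7326/7 ≈ 1046.6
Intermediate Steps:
(-47 + S(7))*(-22) = (-47 - 4/7)*(-22) = -333/7*(-22) = 7326/7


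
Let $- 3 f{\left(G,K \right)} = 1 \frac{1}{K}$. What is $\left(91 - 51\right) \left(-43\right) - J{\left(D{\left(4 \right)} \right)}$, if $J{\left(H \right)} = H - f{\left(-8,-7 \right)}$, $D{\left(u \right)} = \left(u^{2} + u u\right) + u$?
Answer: $- \frac{36875}{21} \approx -1756.0$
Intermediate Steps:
$f{\left(G,K \right)} = - \frac{1}{3 K}$ ($f{\left(G,K \right)} = - \frac{1 \frac{1}{K}}{3} = - \frac{1}{3 K}$)
$D{\left(u \right)} = u + 2 u^{2}$ ($D{\left(u \right)} = \left(u^{2} + u^{2}\right) + u = 2 u^{2} + u = u + 2 u^{2}$)
$J{\left(H \right)} = - \frac{1}{21} + H$ ($J{\left(H \right)} = H - - \frac{1}{3 \left(-7\right)} = H - \left(- \frac{1}{3}\right) \left(- \frac{1}{7}\right) = H - \frac{1}{21} = - \frac{1}{21} + H$)
$\left(91 - 51\right) \left(-43\right) - J{\left(D{\left(4 \right)} \right)} = \left(91 - 51\right) \left(-43\right) - \left(- \frac{1}{21} + 4 \left(1 + 2 \cdot 4\right)\right) = 40 \left(-43\right) - \left(- \frac{1}{21} + 4 \left(1 + 8\right)\right) = -1720 - \left(- \frac{1}{21} + 4 \cdot 9\right) = -1720 - \left(- \frac{1}{21} + 36\right) = -1720 - \frac{755}{21} = - \frac{36875}{21}$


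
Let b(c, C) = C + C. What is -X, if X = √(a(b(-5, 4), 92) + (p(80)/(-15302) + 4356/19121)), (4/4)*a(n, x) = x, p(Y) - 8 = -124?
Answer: -√1974036641985013326/146294771 ≈ -9.6039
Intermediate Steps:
p(Y) = -116 (p(Y) = 8 - 124 = -116)
b(c, C) = 2*C
a(n, x) = x
X = √1974036641985013326/146294771 (X = √(92 + (-116/(-15302) + 4356/19121)) = √(92 + (-116*(-1/15302) + 4356*(1/19121))) = √(92 + (58/7651 + 4356/19121)) = √(92 + 34436774/146294771) = √(13493555706/146294771) = √1974036641985013326/146294771 ≈ 9.6039)
-X = -√1974036641985013326/146294771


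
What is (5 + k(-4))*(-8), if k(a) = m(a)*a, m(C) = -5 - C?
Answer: -72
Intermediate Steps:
k(a) = a*(-5 - a) (k(a) = (-5 - a)*a = a*(-5 - a))
(5 + k(-4))*(-8) = (5 - 1*(-4)*(5 - 4))*(-8) = (5 - 1*(-4)*1)*(-8) = (5 + 4)*(-8) = 9*(-8) = -72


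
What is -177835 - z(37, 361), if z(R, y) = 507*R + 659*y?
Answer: -434493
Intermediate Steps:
-177835 - z(37, 361) = -177835 - (507*37 + 659*361) = -177835 - (18759 + 237899) = -177835 - 1*256658 = -177835 - 256658 = -434493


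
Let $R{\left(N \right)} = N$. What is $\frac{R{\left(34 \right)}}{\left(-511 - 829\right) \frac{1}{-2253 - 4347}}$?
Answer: $\frac{11220}{67} \approx 167.46$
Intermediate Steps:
$\frac{R{\left(34 \right)}}{\left(-511 - 829\right) \frac{1}{-2253 - 4347}} = \frac{34}{\left(-511 - 829\right) \frac{1}{-2253 - 4347}} = \frac{34}{\left(-1340\right) \frac{1}{-6600}} = \frac{34}{\left(-1340\right) \left(- \frac{1}{6600}\right)} = \frac{34}{\frac{67}{330}} = 34 \cdot \frac{330}{67} = \frac{11220}{67}$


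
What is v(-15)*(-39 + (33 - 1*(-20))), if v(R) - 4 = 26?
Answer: 420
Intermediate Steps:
v(R) = 30 (v(R) = 4 + 26 = 30)
v(-15)*(-39 + (33 - 1*(-20))) = 30*(-39 + (33 - 1*(-20))) = 30*(-39 + (33 + 20)) = 30*(-39 + 53) = 30*14 = 420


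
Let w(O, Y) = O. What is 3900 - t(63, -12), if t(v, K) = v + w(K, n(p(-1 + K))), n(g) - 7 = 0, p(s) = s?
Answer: 3849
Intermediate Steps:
n(g) = 7 (n(g) = 7 + 0 = 7)
t(v, K) = K + v (t(v, K) = v + K = K + v)
3900 - t(63, -12) = 3900 - (-12 + 63) = 3900 - 1*51 = 3900 - 51 = 3849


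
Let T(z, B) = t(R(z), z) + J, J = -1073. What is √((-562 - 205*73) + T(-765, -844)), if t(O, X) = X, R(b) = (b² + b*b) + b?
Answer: I*√17365 ≈ 131.78*I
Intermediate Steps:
R(b) = b + 2*b² (R(b) = (b² + b²) + b = 2*b² + b = b + 2*b²)
T(z, B) = -1073 + z (T(z, B) = z - 1073 = -1073 + z)
√((-562 - 205*73) + T(-765, -844)) = √((-562 - 205*73) + (-1073 - 765)) = √((-562 - 14965) - 1838) = √(-15527 - 1838) = √(-17365) = I*√17365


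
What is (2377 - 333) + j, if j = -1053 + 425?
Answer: 1416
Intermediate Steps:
j = -628
(2377 - 333) + j = (2377 - 333) - 628 = 2044 - 628 = 1416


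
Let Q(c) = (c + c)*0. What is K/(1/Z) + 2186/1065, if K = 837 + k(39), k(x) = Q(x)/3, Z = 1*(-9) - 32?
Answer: -36545419/1065 ≈ -34315.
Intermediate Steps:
Z = -41 (Z = -9 - 32 = -41)
Q(c) = 0 (Q(c) = (2*c)*0 = 0)
k(x) = 0 (k(x) = 0/3 = 0*(1/3) = 0)
K = 837 (K = 837 + 0 = 837)
K/(1/Z) + 2186/1065 = 837/(1/(-41)) + 2186/1065 = 837/(-1/41) + 2186*(1/1065) = 837*(-41) + 2186/1065 = -34317 + 2186/1065 = -36545419/1065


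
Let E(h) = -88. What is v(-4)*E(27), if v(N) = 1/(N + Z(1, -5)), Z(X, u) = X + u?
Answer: 11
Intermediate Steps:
v(N) = 1/(-4 + N) (v(N) = 1/(N + (1 - 5)) = 1/(N - 4) = 1/(-4 + N))
v(-4)*E(27) = -88/(-4 - 4) = -88/(-8) = -1/8*(-88) = 11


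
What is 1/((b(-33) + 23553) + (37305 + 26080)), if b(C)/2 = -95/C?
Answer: 33/2869144 ≈ 1.1502e-5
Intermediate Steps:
b(C) = -190/C (b(C) = 2*(-95/C) = -190/C)
1/((b(-33) + 23553) + (37305 + 26080)) = 1/((-190/(-33) + 23553) + (37305 + 26080)) = 1/((-190*(-1/33) + 23553) + 63385) = 1/((190/33 + 23553) + 63385) = 1/(777439/33 + 63385) = 1/(2869144/33) = 33/2869144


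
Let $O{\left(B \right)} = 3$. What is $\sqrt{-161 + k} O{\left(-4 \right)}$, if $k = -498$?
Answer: $3 i \sqrt{659} \approx 77.013 i$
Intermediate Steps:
$\sqrt{-161 + k} O{\left(-4 \right)} = \sqrt{-161 - 498} \cdot 3 = \sqrt{-659} \cdot 3 = i \sqrt{659} \cdot 3 = 3 i \sqrt{659}$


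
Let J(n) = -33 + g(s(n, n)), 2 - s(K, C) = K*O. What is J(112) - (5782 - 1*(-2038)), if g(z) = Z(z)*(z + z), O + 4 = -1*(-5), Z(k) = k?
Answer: 16347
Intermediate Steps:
O = 1 (O = -4 - 1*(-5) = -4 + 5 = 1)
s(K, C) = 2 - K
g(z) = 2*z² (g(z) = z*(z + z) = z*(2*z) = 2*z²)
J(n) = -33 + 2*(2 - n)²
J(112) - (5782 - 1*(-2038)) = (-33 + 2*(-2 + 112)²) - (5782 - 1*(-2038)) = (-33 + 2*110²) - (5782 + 2038) = (-33 + 2*12100) - 1*7820 = (-33 + 24200) - 7820 = 24167 - 7820 = 16347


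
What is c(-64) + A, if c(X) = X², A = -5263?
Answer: -1167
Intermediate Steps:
c(-64) + A = (-64)² - 5263 = 4096 - 5263 = -1167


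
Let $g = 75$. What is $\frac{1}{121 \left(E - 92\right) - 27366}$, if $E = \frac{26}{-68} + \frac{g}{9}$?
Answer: $- \frac{102}{3828665} \approx -2.6641 \cdot 10^{-5}$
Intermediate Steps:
$E = \frac{811}{102}$ ($E = \frac{26}{-68} + \frac{75}{9} = 26 \left(- \frac{1}{68}\right) + 75 \cdot \frac{1}{9} = - \frac{13}{34} + \frac{25}{3} = \frac{811}{102} \approx 7.951$)
$\frac{1}{121 \left(E - 92\right) - 27366} = \frac{1}{121 \left(\frac{811}{102} - 92\right) - 27366} = \frac{1}{121 \left(- \frac{8573}{102}\right) - 27366} = \frac{1}{- \frac{1037333}{102} - 27366} = \frac{1}{- \frac{3828665}{102}} = - \frac{102}{3828665}$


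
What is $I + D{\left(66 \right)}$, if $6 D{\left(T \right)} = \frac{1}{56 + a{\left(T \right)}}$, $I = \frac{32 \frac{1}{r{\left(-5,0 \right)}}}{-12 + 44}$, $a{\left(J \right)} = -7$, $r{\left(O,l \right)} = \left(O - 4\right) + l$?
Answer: $- \frac{95}{882} \approx -0.10771$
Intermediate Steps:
$r{\left(O,l \right)} = -4 + O + l$ ($r{\left(O,l \right)} = \left(-4 + O\right) + l = -4 + O + l$)
$I = - \frac{1}{9}$ ($I = \frac{32 \frac{1}{-4 - 5 + 0}}{-12 + 44} = \frac{32 \frac{1}{-9}}{32} = 32 \left(- \frac{1}{9}\right) \frac{1}{32} = \left(- \frac{32}{9}\right) \frac{1}{32} = - \frac{1}{9} \approx -0.11111$)
$D{\left(T \right)} = \frac{1}{294}$ ($D{\left(T \right)} = \frac{1}{6 \left(56 - 7\right)} = \frac{1}{6 \cdot 49} = \frac{1}{6} \cdot \frac{1}{49} = \frac{1}{294}$)
$I + D{\left(66 \right)} = - \frac{1}{9} + \frac{1}{294} = - \frac{95}{882}$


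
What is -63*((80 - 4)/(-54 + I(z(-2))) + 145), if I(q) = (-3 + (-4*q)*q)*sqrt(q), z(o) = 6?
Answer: -21444633/2347 + 13034*sqrt(6)/2347 ≈ -9123.4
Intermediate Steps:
I(q) = sqrt(q)*(-3 - 4*q**2) (I(q) = (-3 - 4*q**2)*sqrt(q) = sqrt(q)*(-3 - 4*q**2))
-63*((80 - 4)/(-54 + I(z(-2))) + 145) = -63*((80 - 4)/(-54 + sqrt(6)*(-3 - 4*6**2)) + 145) = -63*(76/(-54 + sqrt(6)*(-3 - 4*36)) + 145) = -63*(76/(-54 + sqrt(6)*(-3 - 144)) + 145) = -63*(76/(-54 + sqrt(6)*(-147)) + 145) = -63*(76/(-54 - 147*sqrt(6)) + 145) = -63*(145 + 76/(-54 - 147*sqrt(6))) = -9135 - 4788/(-54 - 147*sqrt(6))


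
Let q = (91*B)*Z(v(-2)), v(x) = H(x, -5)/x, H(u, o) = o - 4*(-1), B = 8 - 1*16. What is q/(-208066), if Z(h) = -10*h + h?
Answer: -1638/104033 ≈ -0.015745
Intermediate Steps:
B = -8 (B = 8 - 16 = -8)
H(u, o) = 4 + o (H(u, o) = o + 4 = 4 + o)
v(x) = -1/x (v(x) = (4 - 5)/x = -1/x)
Z(h) = -9*h
q = 3276 (q = (91*(-8))*(-(-9)/(-2)) = -(-6552)*(-1*(-1/2)) = -(-6552)/2 = -728*(-9/2) = 3276)
q/(-208066) = 3276/(-208066) = 3276*(-1/208066) = -1638/104033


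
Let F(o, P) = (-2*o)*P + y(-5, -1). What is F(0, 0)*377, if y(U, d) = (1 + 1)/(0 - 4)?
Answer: -377/2 ≈ -188.50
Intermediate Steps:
y(U, d) = -½ (y(U, d) = 2/(-4) = 2*(-¼) = -½)
F(o, P) = -½ - 2*P*o (F(o, P) = (-2*o)*P - ½ = -2*P*o - ½ = -½ - 2*P*o)
F(0, 0)*377 = (-½ - 2*0*0)*377 = (-½ + 0)*377 = -½*377 = -377/2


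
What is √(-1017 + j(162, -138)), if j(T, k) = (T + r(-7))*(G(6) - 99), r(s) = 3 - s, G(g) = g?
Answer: I*√17013 ≈ 130.43*I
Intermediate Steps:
j(T, k) = -930 - 93*T (j(T, k) = (T + (3 - 1*(-7)))*(6 - 99) = (T + (3 + 7))*(-93) = (T + 10)*(-93) = (10 + T)*(-93) = -930 - 93*T)
√(-1017 + j(162, -138)) = √(-1017 + (-930 - 93*162)) = √(-1017 + (-930 - 15066)) = √(-1017 - 15996) = √(-17013) = I*√17013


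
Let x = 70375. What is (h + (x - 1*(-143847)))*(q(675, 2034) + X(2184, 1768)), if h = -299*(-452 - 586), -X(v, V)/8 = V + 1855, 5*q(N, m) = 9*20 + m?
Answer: -74861284304/5 ≈ -1.4972e+10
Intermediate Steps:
q(N, m) = 36 + m/5 (q(N, m) = (9*20 + m)/5 = (180 + m)/5 = 36 + m/5)
X(v, V) = -14840 - 8*V (X(v, V) = -8*(V + 1855) = -8*(1855 + V) = -14840 - 8*V)
h = 310362 (h = -299*(-1038) = 310362)
(h + (x - 1*(-143847)))*(q(675, 2034) + X(2184, 1768)) = (310362 + (70375 - 1*(-143847)))*((36 + (1/5)*2034) + (-14840 - 8*1768)) = (310362 + (70375 + 143847))*((36 + 2034/5) + (-14840 - 14144)) = (310362 + 214222)*(2214/5 - 28984) = 524584*(-142706/5) = -74861284304/5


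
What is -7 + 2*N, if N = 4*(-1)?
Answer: -15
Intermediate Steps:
N = -4
-7 + 2*N = -7 + 2*(-4) = -7 - 8 = -15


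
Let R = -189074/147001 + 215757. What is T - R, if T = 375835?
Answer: 23531815152/147001 ≈ 1.6008e+5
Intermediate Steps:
R = 31716305683/147001 (R = -189074*1/147001 + 215757 = -189074/147001 + 215757 = 31716305683/147001 ≈ 2.1576e+5)
T - R = 375835 - 1*31716305683/147001 = 375835 - 31716305683/147001 = 23531815152/147001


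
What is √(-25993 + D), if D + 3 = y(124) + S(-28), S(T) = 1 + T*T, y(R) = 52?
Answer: I*√25159 ≈ 158.62*I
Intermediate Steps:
S(T) = 1 + T²
D = 834 (D = -3 + (52 + (1 + (-28)²)) = -3 + (52 + (1 + 784)) = -3 + (52 + 785) = -3 + 837 = 834)
√(-25993 + D) = √(-25993 + 834) = √(-25159) = I*√25159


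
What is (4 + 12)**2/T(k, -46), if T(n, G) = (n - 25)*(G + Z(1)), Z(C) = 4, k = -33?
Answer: 64/609 ≈ 0.10509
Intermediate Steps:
T(n, G) = (-25 + n)*(4 + G) (T(n, G) = (n - 25)*(G + 4) = (-25 + n)*(4 + G))
(4 + 12)**2/T(k, -46) = (4 + 12)**2/(-100 - 25*(-46) + 4*(-33) - 46*(-33)) = 16**2/(-100 + 1150 - 132 + 1518) = 256/2436 = 256*(1/2436) = 64/609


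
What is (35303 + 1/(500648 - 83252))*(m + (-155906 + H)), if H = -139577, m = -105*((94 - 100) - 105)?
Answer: -1045574880986473/104349 ≈ -1.0020e+10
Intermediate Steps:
m = 11655 (m = -105*(-6 - 105) = -105*(-111) = 11655)
(35303 + 1/(500648 - 83252))*(m + (-155906 + H)) = (35303 + 1/(500648 - 83252))*(11655 + (-155906 - 139577)) = (35303 + 1/417396)*(11655 - 295483) = (35303 + 1/417396)*(-283828) = (14735330989/417396)*(-283828) = -1045574880986473/104349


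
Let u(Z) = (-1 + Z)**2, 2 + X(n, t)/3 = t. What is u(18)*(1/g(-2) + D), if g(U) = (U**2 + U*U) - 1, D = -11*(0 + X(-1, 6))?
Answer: -266747/7 ≈ -38107.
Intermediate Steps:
X(n, t) = -6 + 3*t
D = -132 (D = -11*(0 + (-6 + 3*6)) = -11*(0 + (-6 + 18)) = -11*(0 + 12) = -11*12 = -132)
g(U) = -1 + 2*U**2 (g(U) = (U**2 + U**2) - 1 = 2*U**2 - 1 = -1 + 2*U**2)
u(18)*(1/g(-2) + D) = (-1 + 18)**2*(1/(-1 + 2*(-2)**2) - 132) = 17**2*(1/(-1 + 2*4) - 132) = 289*(1/(-1 + 8) - 132) = 289*(1/7 - 132) = 289*(-923/7) = -266747/7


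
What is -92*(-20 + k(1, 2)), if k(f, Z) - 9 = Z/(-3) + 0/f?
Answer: 3220/3 ≈ 1073.3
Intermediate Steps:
k(f, Z) = 9 - Z/3 (k(f, Z) = 9 + (Z/(-3) + 0/f) = 9 + (Z*(-1/3) + 0) = 9 + (-Z/3 + 0) = 9 - Z/3)
-92*(-20 + k(1, 2)) = -92*(-20 + (9 - 1/3*2)) = -92*(-20 + (9 - 2/3)) = -92*(-20 + 25/3) = -92*(-35/3) = 3220/3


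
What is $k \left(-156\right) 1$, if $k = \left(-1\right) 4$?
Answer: $624$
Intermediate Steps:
$k = -4$
$k \left(-156\right) 1 = \left(-4\right) \left(-156\right) 1 = 624 \cdot 1 = 624$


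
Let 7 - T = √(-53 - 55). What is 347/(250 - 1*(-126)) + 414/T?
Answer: 1144127/59032 + 2484*I*√3/157 ≈ 19.381 + 27.404*I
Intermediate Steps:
T = 7 - 6*I*√3 (T = 7 - √(-53 - 55) = 7 - √(-108) = 7 - 6*I*√3 ≈ 7.0 - 10.392*I)
347/(250 - 1*(-126)) + 414/T = 347/(250 - 1*(-126)) + 414/(7 - 6*I*√3) = 347/(250 + 126) + 414/(7 - 6*I*√3) = 347/376 + 414/(7 - 6*I*√3)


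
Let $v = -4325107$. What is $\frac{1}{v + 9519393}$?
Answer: $\frac{1}{5194286} \approx 1.9252 \cdot 10^{-7}$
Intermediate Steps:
$\frac{1}{v + 9519393} = \frac{1}{-4325107 + 9519393} = \frac{1}{5194286}$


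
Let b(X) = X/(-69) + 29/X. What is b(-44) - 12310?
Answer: -37373225/3036 ≈ -12310.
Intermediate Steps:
b(X) = 29/X - X/69 (b(X) = X*(-1/69) + 29/X = -X/69 + 29/X = 29/X - X/69)
b(-44) - 12310 = (29/(-44) - 1/69*(-44)) - 12310 = (29*(-1/44) + 44/69) - 12310 = (-29/44 + 44/69) - 12310 = -65/3036 - 12310 = -37373225/3036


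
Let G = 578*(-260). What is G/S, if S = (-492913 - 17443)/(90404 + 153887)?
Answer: 9178012870/127589 ≈ 71934.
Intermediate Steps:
G = -150280
S = -510356/244291 ≈ -2.0891
G/S = -150280/(-510356/244291) = -150280*(-244291/510356) = 9178012870/127589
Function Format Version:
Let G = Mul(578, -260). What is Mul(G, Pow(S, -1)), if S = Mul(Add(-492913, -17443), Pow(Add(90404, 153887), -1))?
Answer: Rational(9178012870, 127589) ≈ 71934.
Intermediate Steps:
G = -150280
S = Rational(-510356, 244291) (S = Mul(-510356, Pow(244291, -1)) = Mul(-510356, Rational(1, 244291)) = Rational(-510356, 244291) ≈ -2.0891)
Mul(G, Pow(S, -1)) = Mul(-150280, Pow(Rational(-510356, 244291), -1)) = Mul(-150280, Rational(-244291, 510356)) = Rational(9178012870, 127589)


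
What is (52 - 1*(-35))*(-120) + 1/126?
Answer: -1315439/126 ≈ -10440.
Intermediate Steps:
(52 - 1*(-35))*(-120) + 1/126 = (52 + 35)*(-120) + 1/126 = 87*(-120) + 1/126 = -10440 + 1/126 = -1315439/126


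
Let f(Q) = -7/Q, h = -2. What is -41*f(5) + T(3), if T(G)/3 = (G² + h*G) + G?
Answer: 377/5 ≈ 75.400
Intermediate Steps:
T(G) = -3*G + 3*G² (T(G) = 3*((G² - 2*G) + G) = 3*(G² - G) = -3*G + 3*G²)
-41*f(5) + T(3) = -(-287)/5 + 3*3*(-1 + 3) = -(-287)/5 + 3*3*2 = -41*(-7/5) + 18 = 287/5 + 18 = 377/5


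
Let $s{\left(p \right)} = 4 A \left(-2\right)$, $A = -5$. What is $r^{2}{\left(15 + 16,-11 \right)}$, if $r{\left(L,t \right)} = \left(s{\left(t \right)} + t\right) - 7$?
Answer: $484$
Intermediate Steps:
$s{\left(p \right)} = 40$ ($s{\left(p \right)} = 4 \left(-5\right) \left(-2\right) = \left(-20\right) \left(-2\right) = 40$)
$r{\left(L,t \right)} = 33 + t$ ($r{\left(L,t \right)} = \left(40 + t\right) - 7 = 33 + t$)
$r^{2}{\left(15 + 16,-11 \right)} = \left(33 - 11\right)^{2} = 22^{2} = 484$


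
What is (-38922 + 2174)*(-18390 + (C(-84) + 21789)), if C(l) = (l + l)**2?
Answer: -1162082004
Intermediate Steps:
C(l) = 4*l**2 (C(l) = (2*l)**2 = 4*l**2)
(-38922 + 2174)*(-18390 + (C(-84) + 21789)) = (-38922 + 2174)*(-18390 + (4*(-84)**2 + 21789)) = -36748*(-18390 + (4*7056 + 21789)) = -36748*(-18390 + (28224 + 21789)) = -36748*(-18390 + 50013) = -36748*31623 = -1162082004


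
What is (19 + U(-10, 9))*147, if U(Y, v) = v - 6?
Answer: 3234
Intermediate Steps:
U(Y, v) = -6 + v
(19 + U(-10, 9))*147 = (19 + (-6 + 9))*147 = (19 + 3)*147 = 22*147 = 3234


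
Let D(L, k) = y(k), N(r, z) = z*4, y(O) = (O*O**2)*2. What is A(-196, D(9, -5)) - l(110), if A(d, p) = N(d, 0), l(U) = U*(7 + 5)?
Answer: -1320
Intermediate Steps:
y(O) = 2*O**3 (y(O) = O**3*2 = 2*O**3)
l(U) = 12*U (l(U) = U*12 = 12*U)
N(r, z) = 4*z
D(L, k) = 2*k**3
A(d, p) = 0 (A(d, p) = 4*0 = 0)
A(-196, D(9, -5)) - l(110) = 0 - 12*110 = 0 - 1*1320 = 0 - 1320 = -1320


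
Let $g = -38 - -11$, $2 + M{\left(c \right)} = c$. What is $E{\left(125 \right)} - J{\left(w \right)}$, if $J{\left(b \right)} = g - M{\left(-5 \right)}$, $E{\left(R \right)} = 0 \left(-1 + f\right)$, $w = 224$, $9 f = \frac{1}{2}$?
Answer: $20$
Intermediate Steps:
$f = \frac{1}{18}$ ($f = \frac{1}{9 \cdot 2} = \frac{1}{9} \cdot \frac{1}{2} = \frac{1}{18} \approx 0.055556$)
$M{\left(c \right)} = -2 + c$
$E{\left(R \right)} = 0$ ($E{\left(R \right)} = 0 \left(-1 + \frac{1}{18}\right) = 0 \left(- \frac{17}{18}\right) = 0$)
$g = -27$ ($g = -38 + 11 = -27$)
$J{\left(b \right)} = -20$ ($J{\left(b \right)} = -27 - \left(-2 - 5\right) = -27 - -7 = -27 + 7 = -20$)
$E{\left(125 \right)} - J{\left(w \right)} = 0 - -20 = 0 + 20 = 20$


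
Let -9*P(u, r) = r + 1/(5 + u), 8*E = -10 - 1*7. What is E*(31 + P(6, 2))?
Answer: -25891/396 ≈ -65.381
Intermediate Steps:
E = -17/8 (E = (-10 - 1*7)/8 = (-10 - 7)/8 = (⅛)*(-17) = -17/8 ≈ -2.1250)
P(u, r) = -r/9 - 1/(9*(5 + u)) (P(u, r) = -(r + 1/(5 + u))/9 = -r/9 - 1/(9*(5 + u)))
E*(31 + P(6, 2)) = -17*(31 + (-1 - 5*2 - 1*2*6)/(9*(5 + 6)))/8 = -17*(31 + (⅑)*(-1 - 10 - 12)/11)/8 = -17*(31 + (⅑)*(1/11)*(-23))/8 = -17*(31 - 23/99)/8 = -17/8*3046/99 = -25891/396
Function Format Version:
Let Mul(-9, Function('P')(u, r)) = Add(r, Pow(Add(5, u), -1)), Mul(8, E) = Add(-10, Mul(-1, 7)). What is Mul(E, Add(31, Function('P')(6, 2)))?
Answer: Rational(-25891, 396) ≈ -65.381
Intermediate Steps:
E = Rational(-17, 8) (E = Mul(Rational(1, 8), Add(-10, Mul(-1, 7))) = Mul(Rational(1, 8), Add(-10, -7)) = Mul(Rational(1, 8), -17) = Rational(-17, 8) ≈ -2.1250)
Function('P')(u, r) = Add(Mul(Rational(-1, 9), r), Mul(Rational(-1, 9), Pow(Add(5, u), -1))) (Function('P')(u, r) = Mul(Rational(-1, 9), Add(r, Pow(Add(5, u), -1))) = Add(Mul(Rational(-1, 9), r), Mul(Rational(-1, 9), Pow(Add(5, u), -1))))
Mul(E, Add(31, Function('P')(6, 2))) = Mul(Rational(-17, 8), Add(31, Mul(Rational(1, 9), Pow(Add(5, 6), -1), Add(-1, Mul(-5, 2), Mul(-1, 2, 6))))) = Mul(Rational(-17, 8), Add(31, Mul(Rational(1, 9), Pow(11, -1), Add(-1, -10, -12)))) = Mul(Rational(-17, 8), Add(31, Mul(Rational(1, 9), Rational(1, 11), -23))) = Mul(Rational(-17, 8), Add(31, Rational(-23, 99))) = Mul(Rational(-17, 8), Rational(3046, 99)) = Rational(-25891, 396)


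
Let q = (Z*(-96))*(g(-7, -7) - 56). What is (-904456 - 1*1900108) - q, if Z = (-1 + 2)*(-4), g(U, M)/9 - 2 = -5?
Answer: -2772692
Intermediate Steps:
g(U, M) = -27 (g(U, M) = 18 + 9*(-5) = 18 - 45 = -27)
Z = -4 (Z = 1*(-4) = -4)
q = -31872 (q = (-4*(-96))*(-27 - 56) = 384*(-83) = -31872)
(-904456 - 1*1900108) - q = (-904456 - 1*1900108) - 1*(-31872) = (-904456 - 1900108) + 31872 = -2804564 + 31872 = -2772692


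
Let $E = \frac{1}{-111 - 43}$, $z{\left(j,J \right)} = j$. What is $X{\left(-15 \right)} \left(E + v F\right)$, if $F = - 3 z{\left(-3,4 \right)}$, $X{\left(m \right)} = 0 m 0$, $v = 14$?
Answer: $0$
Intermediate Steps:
$X{\left(m \right)} = 0$ ($X{\left(m \right)} = 0 \cdot 0 = 0$)
$E = - \frac{1}{154}$ ($E = \frac{1}{-154} = - \frac{1}{154} \approx -0.0064935$)
$F = 9$ ($F = \left(-3\right) \left(-3\right) = 9$)
$X{\left(-15 \right)} \left(E + v F\right) = 0 \left(- \frac{1}{154} + 14 \cdot 9\right) = 0 \left(- \frac{1}{154} + 126\right) = 0 \cdot \frac{19403}{154} = 0$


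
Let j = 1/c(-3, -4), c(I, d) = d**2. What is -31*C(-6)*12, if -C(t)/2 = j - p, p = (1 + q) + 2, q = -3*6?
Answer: 22413/2 ≈ 11207.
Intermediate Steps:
q = -18
p = -15 (p = (1 - 18) + 2 = -17 + 2 = -15)
j = 1/16 (j = 1/((-4)**2) = 1/16 ≈ 0.062500)
C(t) = -241/8 (C(t) = -2*(1/16 - 1*(-15)) = -2*(1/16 + 15) = -2*241/16 = -241/8)
-31*C(-6)*12 = -31*(-241/8)*12 = (7471/8)*12 = 22413/2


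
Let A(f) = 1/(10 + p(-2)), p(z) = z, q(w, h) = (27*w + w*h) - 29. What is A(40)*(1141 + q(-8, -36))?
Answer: 148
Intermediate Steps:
q(w, h) = -29 + 27*w + h*w (q(w, h) = (27*w + h*w) - 29 = -29 + 27*w + h*w)
A(f) = ⅛ (A(f) = 1/(10 - 2) = 1/8 = ⅛)
A(40)*(1141 + q(-8, -36)) = (1141 + (-29 + 27*(-8) - 36*(-8)))/8 = (1141 + (-29 - 216 + 288))/8 = (1141 + 43)/8 = (⅛)*1184 = 148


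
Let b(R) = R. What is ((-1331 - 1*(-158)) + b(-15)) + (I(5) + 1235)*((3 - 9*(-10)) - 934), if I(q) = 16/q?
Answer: -5212571/5 ≈ -1.0425e+6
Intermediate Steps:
((-1331 - 1*(-158)) + b(-15)) + (I(5) + 1235)*((3 - 9*(-10)) - 934) = ((-1331 - 1*(-158)) - 15) + (16/5 + 1235)*((3 - 9*(-10)) - 934) = ((-1331 + 158) - 15) + (16*(1/5) + 1235)*((3 + 90) - 934) = (-1173 - 15) + (16/5 + 1235)*(93 - 934) = -1188 + (6191/5)*(-841) = -1188 - 5206631/5 = -5212571/5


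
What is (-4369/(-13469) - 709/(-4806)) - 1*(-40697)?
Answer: 2634429320693/64732014 ≈ 40698.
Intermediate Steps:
(-4369/(-13469) - 709/(-4806)) - 1*(-40697) = (-4369*(-1/13469) - 709*(-1/4806)) + 40697 = (4369/13469 + 709/4806) + 40697 = 30546935/64732014 + 40697 = 2634429320693/64732014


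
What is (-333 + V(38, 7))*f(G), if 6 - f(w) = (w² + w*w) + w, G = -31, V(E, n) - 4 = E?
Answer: 548535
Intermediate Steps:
V(E, n) = 4 + E
f(w) = 6 - w - 2*w² (f(w) = 6 - ((w² + w*w) + w) = 6 - ((w² + w²) + w) = 6 - (2*w² + w) = 6 - (w + 2*w²) = 6 + (-w - 2*w²) = 6 - w - 2*w²)
(-333 + V(38, 7))*f(G) = (-333 + (4 + 38))*(6 - 1*(-31) - 2*(-31)²) = (-333 + 42)*(6 + 31 - 2*961) = -291*(6 + 31 - 1922) = -291*(-1885) = 548535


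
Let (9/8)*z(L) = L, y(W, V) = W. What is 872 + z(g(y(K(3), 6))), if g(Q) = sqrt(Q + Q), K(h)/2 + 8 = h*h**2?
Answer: 872 + 16*sqrt(19)/9 ≈ 879.75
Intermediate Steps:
K(h) = -16 + 2*h**3 (K(h) = -16 + 2*(h*h**2) = -16 + 2*h**3)
g(Q) = sqrt(2)*sqrt(Q) (g(Q) = sqrt(2*Q) = sqrt(2)*sqrt(Q))
z(L) = 8*L/9
872 + z(g(y(K(3), 6))) = 872 + 8*(sqrt(2)*sqrt(-16 + 2*3**3))/9 = 872 + 8*(sqrt(2)*sqrt(-16 + 2*27))/9 = 872 + 8*(sqrt(2)*sqrt(-16 + 54))/9 = 872 + 8*(sqrt(2)*sqrt(38))/9 = 872 + 8*(2*sqrt(19))/9 = 872 + 16*sqrt(19)/9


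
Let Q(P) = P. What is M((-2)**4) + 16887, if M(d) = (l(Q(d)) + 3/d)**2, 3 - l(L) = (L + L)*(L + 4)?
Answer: 108138793/256 ≈ 4.2242e+5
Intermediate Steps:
l(L) = 3 - 2*L*(4 + L) (l(L) = 3 - (L + L)*(L + 4) = 3 - 2*L*(4 + L))
M(d) = (3 - 8*d - 2*d**2 + 3/d)**2 (M(d) = ((3 - 8*d - 2*d**2) + 3/d)**2 = (3 - 8*d - 2*d**2 + 3/d)**2)
M((-2)**4) + 16887 = (-3 + (-2)**4*(-3 + 2*((-2)**4)**2 + 8*(-2)**4))**2/((-2)**4)**2 + 16887 = (-3 + 16*(-3 + 2*16**2 + 8*16))**2/16**2 + 16887 = (-3 + 16*(-3 + 2*256 + 128))**2/256 + 16887 = (-3 + 16*(-3 + 512 + 128))**2/256 + 16887 = (-3 + 16*637)**2/256 + 16887 = (-3 + 10192)**2/256 + 16887 = (1/256)*10189**2 + 16887 = (1/256)*103815721 + 16887 = 103815721/256 + 16887 = 108138793/256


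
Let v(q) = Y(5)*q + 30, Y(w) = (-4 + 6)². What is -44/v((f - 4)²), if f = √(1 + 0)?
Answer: -⅔ ≈ -0.66667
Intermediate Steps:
f = 1 (f = √1 = 1)
Y(w) = 4 (Y(w) = 2² = 4)
v(q) = 30 + 4*q (v(q) = 4*q + 30 = 30 + 4*q)
-44/v((f - 4)²) = -44/(30 + 4*(1 - 4)²) = -44/(30 + 4*(-3)²) = -44/(30 + 4*9) = -44/(30 + 36) = -44/66 = -44*1/66 = -⅔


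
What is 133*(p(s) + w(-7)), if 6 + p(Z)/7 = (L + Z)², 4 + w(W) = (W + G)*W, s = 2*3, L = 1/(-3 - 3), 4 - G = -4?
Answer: 886711/36 ≈ 24631.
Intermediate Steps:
G = 8 (G = 4 - 1*(-4) = 4 + 4 = 8)
L = -⅙ (L = 1/(-6) = -⅙ ≈ -0.16667)
s = 6
w(W) = -4 + W*(8 + W) (w(W) = -4 + (W + 8)*W = -4 + (8 + W)*W = -4 + W*(8 + W))
p(Z) = -42 + 7*(-⅙ + Z)²
133*(p(s) + w(-7)) = 133*((-42 + 7*(-1 + 6*6)²/36) + (-4 + (-7)² + 8*(-7))) = 133*((-42 + 7*(-1 + 36)²/36) + (-4 + 49 - 56)) = 133*((-42 + (7/36)*35²) - 11) = 133*((-42 + (7/36)*1225) - 11) = 133*((-42 + 8575/36) - 11) = 133*(7063/36 - 11) = 133*(6667/36) = 886711/36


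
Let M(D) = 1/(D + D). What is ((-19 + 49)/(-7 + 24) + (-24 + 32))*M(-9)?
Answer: -83/153 ≈ -0.54248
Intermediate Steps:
M(D) = 1/(2*D)
((-19 + 49)/(-7 + 24) + (-24 + 32))*M(-9) = ((-19 + 49)/(-7 + 24) + (-24 + 32))*((½)/(-9)) = (30/17 + 8)*((½)*(-⅑)) = (30*(1/17) + 8)*(-1/18) = (30/17 + 8)*(-1/18) = (166/17)*(-1/18) = -83/153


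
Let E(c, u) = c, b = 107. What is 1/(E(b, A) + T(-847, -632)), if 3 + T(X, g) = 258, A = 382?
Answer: 1/362 ≈ 0.0027624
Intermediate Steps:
T(X, g) = 255 (T(X, g) = -3 + 258 = 255)
1/(E(b, A) + T(-847, -632)) = 1/(107 + 255) = 1/362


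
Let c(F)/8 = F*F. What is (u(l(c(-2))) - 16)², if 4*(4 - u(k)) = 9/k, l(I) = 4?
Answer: 40401/256 ≈ 157.82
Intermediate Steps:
c(F) = 8*F² (c(F) = 8*(F*F) = 8*F²)
u(k) = 4 - 9/(4*k)
(u(l(c(-2))) - 16)² = ((4 - 9/4/4) - 16)² = ((4 - 9/4*¼) - 16)² = ((4 - 9/16) - 16)² = (55/16 - 16)² = (-201/16)² = 40401/256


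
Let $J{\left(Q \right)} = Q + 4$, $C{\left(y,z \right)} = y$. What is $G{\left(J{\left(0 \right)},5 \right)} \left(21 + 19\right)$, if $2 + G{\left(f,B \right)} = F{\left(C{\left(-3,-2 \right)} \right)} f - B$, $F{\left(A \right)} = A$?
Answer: $-760$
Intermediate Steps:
$J{\left(Q \right)} = 4 + Q$
$G{\left(f,B \right)} = -2 - B - 3 f$ ($G{\left(f,B \right)} = -2 - \left(B + 3 f\right) = -2 - B - 3 f$)
$G{\left(J{\left(0 \right)},5 \right)} \left(21 + 19\right) = \left(-2 - 5 - 3 \left(4 + 0\right)\right) \left(21 + 19\right) = \left(-2 - 5 - 12\right) 40 = \left(-19\right) 40 = -760$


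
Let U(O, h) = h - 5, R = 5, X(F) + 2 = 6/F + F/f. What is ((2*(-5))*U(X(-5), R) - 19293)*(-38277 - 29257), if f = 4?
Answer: 1302933462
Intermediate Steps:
X(F) = -2 + 6/F + F/4 (X(F) = -2 + (6/F + F/4) = -2 + 6/F + F/4)
U(O, h) = -5 + h
((2*(-5))*U(X(-5), R) - 19293)*(-38277 - 29257) = ((2*(-5))*(-5 + 5) - 19293)*(-38277 - 29257) = (-10*0 - 19293)*(-67534) = (0 - 19293)*(-67534) = -19293*(-67534) = 1302933462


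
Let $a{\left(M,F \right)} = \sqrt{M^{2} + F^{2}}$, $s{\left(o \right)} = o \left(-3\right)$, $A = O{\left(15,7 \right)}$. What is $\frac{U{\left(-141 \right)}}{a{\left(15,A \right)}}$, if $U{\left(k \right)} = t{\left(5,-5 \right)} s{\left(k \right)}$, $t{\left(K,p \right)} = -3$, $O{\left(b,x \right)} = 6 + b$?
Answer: $- \frac{423 \sqrt{74}}{74} \approx -49.173$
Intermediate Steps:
$A = 21$ ($A = 6 + 15 = 21$)
$s{\left(o \right)} = - 3 o$
$U{\left(k \right)} = 9 k$ ($U{\left(k \right)} = - 3 \left(- 3 k\right) = 9 k$)
$a{\left(M,F \right)} = \sqrt{F^{2} + M^{2}}$
$\frac{U{\left(-141 \right)}}{a{\left(15,A \right)}} = \frac{9 \left(-141\right)}{\sqrt{21^{2} + 15^{2}}} = - \frac{1269}{\sqrt{441 + 225}} = - \frac{1269}{\sqrt{666}} = - \frac{1269}{3 \sqrt{74}} = - 1269 \frac{\sqrt{74}}{222} = - \frac{423 \sqrt{74}}{74}$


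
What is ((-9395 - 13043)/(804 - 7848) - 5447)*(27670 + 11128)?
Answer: -371939257885/1761 ≈ -2.1121e+8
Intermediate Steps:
((-9395 - 13043)/(804 - 7848) - 5447)*(27670 + 11128) = (-22438/(-7044) - 5447)*38798 = (-22438*(-1/7044) - 5447)*38798 = (11219/3522 - 5447)*38798 = -19173115/3522*38798 = -371939257885/1761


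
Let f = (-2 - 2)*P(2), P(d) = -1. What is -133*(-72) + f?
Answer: 9580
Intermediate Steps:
f = 4 (f = (-2 - 2)*(-1) = -4*(-1) = 4)
-133*(-72) + f = -133*(-72) + 4 = 9576 + 4 = 9580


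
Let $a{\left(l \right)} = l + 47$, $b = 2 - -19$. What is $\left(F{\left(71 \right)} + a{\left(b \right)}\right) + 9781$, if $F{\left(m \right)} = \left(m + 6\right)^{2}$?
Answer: $15778$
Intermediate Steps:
$F{\left(m \right)} = \left(6 + m\right)^{2}$
$b = 21$ ($b = 2 + 19 = 21$)
$a{\left(l \right)} = 47 + l$
$\left(F{\left(71 \right)} + a{\left(b \right)}\right) + 9781 = \left(\left(6 + 71\right)^{2} + \left(47 + 21\right)\right) + 9781 = \left(77^{2} + 68\right) + 9781 = \left(5929 + 68\right) + 9781 = 5997 + 9781 = 15778$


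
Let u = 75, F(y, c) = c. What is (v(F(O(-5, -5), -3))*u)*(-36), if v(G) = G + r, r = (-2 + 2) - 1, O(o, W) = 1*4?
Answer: 10800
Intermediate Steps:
O(o, W) = 4
r = -1 (r = 0 - 1 = -1)
v(G) = -1 + G (v(G) = G - 1 = -1 + G)
(v(F(O(-5, -5), -3))*u)*(-36) = ((-1 - 3)*75)*(-36) = -4*75*(-36) = -300*(-36) = 10800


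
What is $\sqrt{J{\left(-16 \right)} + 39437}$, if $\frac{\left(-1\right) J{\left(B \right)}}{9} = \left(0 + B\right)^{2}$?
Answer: $\sqrt{37133} \approx 192.7$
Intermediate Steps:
$J{\left(B \right)} = - 9 B^{2}$ ($J{\left(B \right)} = - 9 \left(0 + B\right)^{2} = - 9 B^{2}$)
$\sqrt{J{\left(-16 \right)} + 39437} = \sqrt{- 9 \left(-16\right)^{2} + 39437} = \sqrt{\left(-9\right) 256 + 39437} = \sqrt{-2304 + 39437} = \sqrt{37133}$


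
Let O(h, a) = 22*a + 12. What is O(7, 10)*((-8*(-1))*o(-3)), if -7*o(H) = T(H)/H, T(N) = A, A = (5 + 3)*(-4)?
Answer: -59392/21 ≈ -2828.2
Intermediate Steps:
A = -32 (A = 8*(-4) = -32)
O(h, a) = 12 + 22*a
T(N) = -32
o(H) = 32/(7*H) (o(H) = -(-32)/(7*H) = 32/(7*H))
O(7, 10)*((-8*(-1))*o(-3)) = (12 + 22*10)*((-8*(-1))*((32/7)/(-3))) = (12 + 220)*(8*((32/7)*(-1/3))) = 232*(8*(-32/21)) = 232*(-256/21) = -59392/21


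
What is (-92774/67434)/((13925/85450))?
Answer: -158550766/18780369 ≈ -8.4424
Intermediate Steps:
(-92774/67434)/((13925/85450)) = (-92774*1/67434)/((13925*(1/85450))) = -46387/(33717*557/3418) = -46387/33717*3418/557 = -158550766/18780369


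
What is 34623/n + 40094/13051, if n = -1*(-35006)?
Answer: 1855395337/456863306 ≈ 4.0612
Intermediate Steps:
n = 35006
34623/n + 40094/13051 = 34623/35006 + 40094/13051 = 1855395337/456863306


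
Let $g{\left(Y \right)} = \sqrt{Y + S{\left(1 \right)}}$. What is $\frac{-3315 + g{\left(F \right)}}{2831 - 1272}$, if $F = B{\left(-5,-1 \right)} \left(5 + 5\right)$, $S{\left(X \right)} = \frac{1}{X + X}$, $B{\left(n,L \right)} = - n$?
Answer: $- \frac{3315}{1559} + \frac{\sqrt{202}}{3118} \approx -2.1218$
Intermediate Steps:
$S{\left(X \right)} = \frac{1}{2 X}$
$F = 50$ ($F = \left(-1\right) \left(-5\right) \left(5 + 5\right) = 5 \cdot 10 = 50$)
$g{\left(Y \right)} = \sqrt{\frac{1}{2} + Y}$ ($g{\left(Y \right)} = \sqrt{Y + \frac{1}{2 \cdot 1}} = \sqrt{Y + \frac{1}{2} \cdot 1} = \sqrt{Y + \frac{1}{2}} = \sqrt{\frac{1}{2} + Y}$)
$\frac{-3315 + g{\left(F \right)}}{2831 - 1272} = \frac{-3315 + \frac{\sqrt{2 + 4 \cdot 50}}{2}}{2831 - 1272} = \frac{-3315 + \frac{\sqrt{2 + 200}}{2}}{1559} = \left(-3315 + \frac{\sqrt{202}}{2}\right) \frac{1}{1559} = - \frac{3315}{1559} + \frac{\sqrt{202}}{3118}$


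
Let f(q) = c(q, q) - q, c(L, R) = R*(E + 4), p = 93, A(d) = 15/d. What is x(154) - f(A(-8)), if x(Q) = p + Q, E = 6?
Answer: 2111/8 ≈ 263.88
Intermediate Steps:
x(Q) = 93 + Q
c(L, R) = 10*R (c(L, R) = R*(6 + 4) = R*10 = 10*R)
f(q) = 9*q (f(q) = 10*q - q = 9*q)
x(154) - f(A(-8)) = (93 + 154) - 9*15/(-8) = 247 - 9*15*(-⅛) = 247 - 9*(-15)/8 = 247 - 1*(-135/8) = 247 + 135/8 = 2111/8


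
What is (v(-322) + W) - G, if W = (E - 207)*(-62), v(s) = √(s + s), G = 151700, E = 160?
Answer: -148786 + 2*I*√161 ≈ -1.4879e+5 + 25.377*I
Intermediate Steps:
v(s) = √2*√s (v(s) = √(2*s) = √2*√s)
W = 2914 (W = (160 - 207)*(-62) = -47*(-62) = 2914)
(v(-322) + W) - G = (√2*√(-322) + 2914) - 1*151700 = (√2*(I*√322) + 2914) - 151700 = (2*I*√161 + 2914) - 151700 = (2914 + 2*I*√161) - 151700 = -148786 + 2*I*√161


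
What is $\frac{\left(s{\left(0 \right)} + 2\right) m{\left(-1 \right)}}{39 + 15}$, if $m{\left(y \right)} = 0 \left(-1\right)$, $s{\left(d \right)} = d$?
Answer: $0$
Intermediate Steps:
$m{\left(y \right)} = 0$
$\frac{\left(s{\left(0 \right)} + 2\right) m{\left(-1 \right)}}{39 + 15} = \frac{\left(0 + 2\right) 0}{39 + 15} = \frac{2 \cdot 0}{54} = \frac{1}{54} \cdot 0 = 0$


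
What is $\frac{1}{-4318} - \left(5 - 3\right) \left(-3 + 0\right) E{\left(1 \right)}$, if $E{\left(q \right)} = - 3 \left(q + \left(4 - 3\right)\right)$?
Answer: $- \frac{155449}{4318} \approx -36.0$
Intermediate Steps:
$E{\left(q \right)} = -3 - 3 q$ ($E{\left(q \right)} = - 3 \left(q + \left(4 - 3\right)\right) = - 3 \left(q + 1\right) = - 3 \left(1 + q\right) = -3 - 3 q$)
$\frac{1}{-4318} - \left(5 - 3\right) \left(-3 + 0\right) E{\left(1 \right)} = \frac{1}{-4318} - \left(5 - 3\right) \left(-3 + 0\right) \left(-3 - 3\right) = - \frac{1}{4318} - 2 \left(- 3 \left(-3 - 3\right)\right) = - \frac{1}{4318} - 2 \left(\left(-3\right) \left(-6\right)\right) = - \frac{1}{4318} - 2 \cdot 18 = - \frac{1}{4318} - 36 = - \frac{155449}{4318}$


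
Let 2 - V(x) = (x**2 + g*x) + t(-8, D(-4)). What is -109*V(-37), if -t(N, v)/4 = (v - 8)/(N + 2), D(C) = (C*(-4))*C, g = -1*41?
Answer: 309124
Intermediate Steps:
g = -41
D(C) = -4*C**2 (D(C) = (-4*C)*C = -4*C**2)
t(N, v) = -4*(-8 + v)/(2 + N) (t(N, v) = -4*(v - 8)/(N + 2) = -4*(-8 + v)/(2 + N))
V(x) = 50 - x**2 + 41*x (V(x) = 2 - ((x**2 - 41*x) + 4*(8 - (-4)*(-4)**2)/(2 - 8)) = 2 - ((x**2 - 41*x) + 4*(8 - (-4)*16)/(-6)) = 2 - ((x**2 - 41*x) + 4*(-1/6)*(8 - 1*(-64))) = 2 - ((x**2 - 41*x) + 4*(-1/6)*(8 + 64)) = 2 - ((x**2 - 41*x) + 4*(-1/6)*72) = 2 - ((x**2 - 41*x) - 48) = 2 - (-48 + x**2 - 41*x) = 2 + (48 - x**2 + 41*x) = 50 - x**2 + 41*x)
-109*V(-37) = -109*(50 - 1*(-37)**2 + 41*(-37)) = -109*(50 - 1*1369 - 1517) = -109*(50 - 1369 - 1517) = -109*(-2836) = 309124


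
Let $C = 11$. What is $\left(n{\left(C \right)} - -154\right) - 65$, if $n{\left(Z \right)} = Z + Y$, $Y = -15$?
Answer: $85$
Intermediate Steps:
$n{\left(Z \right)} = -15 + Z$ ($n{\left(Z \right)} = Z - 15 = -15 + Z$)
$\left(n{\left(C \right)} - -154\right) - 65 = \left(\left(-15 + 11\right) - -154\right) - 65 = \left(-4 + 154\right) - 65 = 150 - 65 = 85$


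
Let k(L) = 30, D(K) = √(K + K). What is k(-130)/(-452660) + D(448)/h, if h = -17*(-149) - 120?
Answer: -3/45266 + 8*√14/2413 ≈ 0.012339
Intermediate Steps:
D(K) = √2*√K (D(K) = √(2*K) = √2*√K)
h = 2413 (h = 2533 - 120 = 2413)
k(-130)/(-452660) + D(448)/h = 30/(-452660) + (√2*√448)/2413 = 30*(-1/452660) + (√2*(8*√7))*(1/2413) = -3/45266 + (8*√14)*(1/2413) = -3/45266 + 8*√14/2413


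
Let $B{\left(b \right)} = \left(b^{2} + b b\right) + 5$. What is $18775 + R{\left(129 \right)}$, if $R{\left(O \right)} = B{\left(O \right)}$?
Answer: $52062$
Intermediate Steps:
$B{\left(b \right)} = 5 + 2 b^{2}$ ($B{\left(b \right)} = \left(b^{2} + b^{2}\right) + 5 = 2 b^{2} + 5 = 5 + 2 b^{2}$)
$R{\left(O \right)} = 5 + 2 O^{2}$
$18775 + R{\left(129 \right)} = 18775 + \left(5 + 2 \cdot 129^{2}\right) = 18775 + \left(5 + 2 \cdot 16641\right) = 18775 + \left(5 + 33282\right) = 18775 + 33287 = 52062$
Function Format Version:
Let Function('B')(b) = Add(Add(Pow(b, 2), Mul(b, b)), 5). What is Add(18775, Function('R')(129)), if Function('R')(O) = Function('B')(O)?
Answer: 52062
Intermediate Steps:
Function('B')(b) = Add(5, Mul(2, Pow(b, 2))) (Function('B')(b) = Add(Add(Pow(b, 2), Pow(b, 2)), 5) = Add(Mul(2, Pow(b, 2)), 5) = Add(5, Mul(2, Pow(b, 2))))
Function('R')(O) = Add(5, Mul(2, Pow(O, 2)))
Add(18775, Function('R')(129)) = Add(18775, Add(5, Mul(2, Pow(129, 2)))) = Add(18775, Add(5, Mul(2, 16641))) = Add(18775, Add(5, 33282)) = Add(18775, 33287) = 52062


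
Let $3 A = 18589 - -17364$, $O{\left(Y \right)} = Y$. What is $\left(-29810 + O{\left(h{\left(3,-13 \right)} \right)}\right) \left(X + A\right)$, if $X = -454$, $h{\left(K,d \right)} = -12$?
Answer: $- \frac{1031572802}{3} \approx -3.4386 \cdot 10^{8}$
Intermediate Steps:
$A = \frac{35953}{3}$ ($A = \frac{18589 - -17364}{3} = \frac{18589 + 17364}{3} = \frac{1}{3} \cdot 35953 = \frac{35953}{3} \approx 11984.0$)
$\left(-29810 + O{\left(h{\left(3,-13 \right)} \right)}\right) \left(X + A\right) = \left(-29810 - 12\right) \left(-454 + \frac{35953}{3}\right) = \left(-29822\right) \frac{34591}{3} = - \frac{1031572802}{3}$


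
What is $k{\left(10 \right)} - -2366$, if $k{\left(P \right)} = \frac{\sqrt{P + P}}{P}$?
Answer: $2366 + \frac{\sqrt{5}}{5} \approx 2366.4$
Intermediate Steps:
$k{\left(P \right)} = \frac{\sqrt{2}}{\sqrt{P}}$ ($k{\left(P \right)} = \frac{\sqrt{2 P}}{P} = \frac{\sqrt{2} \sqrt{P}}{P} = \frac{\sqrt{2}}{\sqrt{P}}$)
$k{\left(10 \right)} - -2366 = \frac{\sqrt{2}}{\sqrt{10}} - -2366 = \sqrt{2} \frac{\sqrt{10}}{10} + 2366 = \frac{\sqrt{5}}{5} + 2366 = 2366 + \frac{\sqrt{5}}{5}$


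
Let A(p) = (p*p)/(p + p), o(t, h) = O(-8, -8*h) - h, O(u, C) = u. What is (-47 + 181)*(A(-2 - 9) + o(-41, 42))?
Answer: -7437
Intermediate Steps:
o(t, h) = -8 - h
A(p) = p/2 (A(p) = p**2/((2*p)) = p**2*(1/(2*p)) = p/2)
(-47 + 181)*(A(-2 - 9) + o(-41, 42)) = (-47 + 181)*((-2 - 9)/2 + (-8 - 1*42)) = 134*((1/2)*(-11) + (-8 - 42)) = 134*(-11/2 - 50) = 134*(-111/2) = -7437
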